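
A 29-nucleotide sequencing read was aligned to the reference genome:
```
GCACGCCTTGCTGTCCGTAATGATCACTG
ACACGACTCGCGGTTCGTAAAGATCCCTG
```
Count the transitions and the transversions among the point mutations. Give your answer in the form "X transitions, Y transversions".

Transitions (purine↔purine or pyrimidine↔pyrimidine): 1 G→A, 9 T→C, 15 C→T.
Transversions (purine↔pyrimidine): 6 C→A, 12 T→G, 21 T→A, 26 A→C.

3 transitions, 4 transversions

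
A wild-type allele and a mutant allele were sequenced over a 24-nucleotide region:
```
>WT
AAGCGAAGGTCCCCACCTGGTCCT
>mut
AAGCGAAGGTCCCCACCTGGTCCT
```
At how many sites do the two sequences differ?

0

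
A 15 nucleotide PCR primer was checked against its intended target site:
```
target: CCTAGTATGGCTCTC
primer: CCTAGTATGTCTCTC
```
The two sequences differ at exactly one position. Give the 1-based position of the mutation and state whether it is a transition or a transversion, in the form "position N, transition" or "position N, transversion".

position 10, transversion

The sequences differ only at position 10: G→T (purine→pyrimidine), a transversion.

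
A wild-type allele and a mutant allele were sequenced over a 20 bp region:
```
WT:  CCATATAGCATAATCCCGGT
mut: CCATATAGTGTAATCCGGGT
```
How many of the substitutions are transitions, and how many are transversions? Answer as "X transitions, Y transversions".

Transitions (purine↔purine or pyrimidine↔pyrimidine): 9 C→T, 10 A→G.
Transversions (purine↔pyrimidine): 17 C→G.

2 transitions, 1 transversion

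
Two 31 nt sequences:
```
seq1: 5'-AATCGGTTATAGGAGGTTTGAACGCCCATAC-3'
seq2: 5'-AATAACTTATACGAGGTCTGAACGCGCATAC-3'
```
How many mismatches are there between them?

6

Comparing position by position, 6 positions differ: 4 (C/A), 5 (G/A), 6 (G/C), 12 (G/C), 18 (T/C), 26 (C/G).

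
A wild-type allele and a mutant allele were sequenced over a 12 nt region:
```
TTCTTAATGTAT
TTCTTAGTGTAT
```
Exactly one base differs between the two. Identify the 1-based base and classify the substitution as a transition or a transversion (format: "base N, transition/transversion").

base 7, transition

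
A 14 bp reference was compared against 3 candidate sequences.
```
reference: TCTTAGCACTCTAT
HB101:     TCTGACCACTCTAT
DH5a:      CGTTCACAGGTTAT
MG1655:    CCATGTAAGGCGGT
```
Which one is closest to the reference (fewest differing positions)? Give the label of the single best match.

HB101

Hamming distances to reference — HB101: 2; DH5a: 7; MG1655: 9.
Smallest is HB101 with 2 mismatches.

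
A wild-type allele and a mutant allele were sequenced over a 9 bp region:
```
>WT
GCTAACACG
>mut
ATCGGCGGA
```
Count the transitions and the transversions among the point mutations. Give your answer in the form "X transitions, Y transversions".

7 transitions, 1 transversion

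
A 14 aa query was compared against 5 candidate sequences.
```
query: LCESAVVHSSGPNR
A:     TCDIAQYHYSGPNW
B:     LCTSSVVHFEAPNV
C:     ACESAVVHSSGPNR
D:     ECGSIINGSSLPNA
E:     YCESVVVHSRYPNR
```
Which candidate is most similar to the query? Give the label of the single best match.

Hamming distances to query — A: 7; B: 6; C: 1; D: 8; E: 4.
Smallest is C with 1 mismatch.

C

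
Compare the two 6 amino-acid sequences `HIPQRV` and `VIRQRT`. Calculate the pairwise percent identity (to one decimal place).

50.0%

Mismatches at positions 1, 3, 6 (1-based): 3 of 6.
Identical positions: 3/6 = 50% → 50.0%.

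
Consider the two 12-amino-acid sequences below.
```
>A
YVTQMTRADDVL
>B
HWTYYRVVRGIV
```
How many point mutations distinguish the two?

11

Comparing position by position, 11 residues differ: 1 (Y/H), 2 (V/W), 4 (Q/Y), 5 (M/Y), 6 (T/R), 7 (R/V), 8 (A/V), 9 (D/R), 10 (D/G), 11 (V/I), 12 (L/V).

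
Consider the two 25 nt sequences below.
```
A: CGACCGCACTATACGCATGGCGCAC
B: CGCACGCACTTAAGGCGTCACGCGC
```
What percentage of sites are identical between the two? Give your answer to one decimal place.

64.0%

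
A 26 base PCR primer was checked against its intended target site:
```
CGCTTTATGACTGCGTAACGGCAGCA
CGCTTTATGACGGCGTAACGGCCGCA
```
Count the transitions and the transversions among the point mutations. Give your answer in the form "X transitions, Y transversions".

0 transitions, 2 transversions

Transitions (purine↔purine or pyrimidine↔pyrimidine): none.
Transversions (purine↔pyrimidine): 12 T→G, 23 A→C.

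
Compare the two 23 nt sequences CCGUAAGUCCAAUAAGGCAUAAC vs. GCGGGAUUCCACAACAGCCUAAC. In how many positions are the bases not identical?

Comparing position by position, 9 positions differ: 1 (C/G), 4 (U/G), 5 (A/G), 7 (G/U), 12 (A/C), 13 (U/A), 15 (A/C), 16 (G/A), 19 (A/C).

9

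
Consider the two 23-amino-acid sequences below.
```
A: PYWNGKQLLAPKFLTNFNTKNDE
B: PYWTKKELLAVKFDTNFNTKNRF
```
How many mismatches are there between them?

The sequences differ at residues 4, 5, 7, 11, 14, 22, 23 (1-based) — 7 in total.

7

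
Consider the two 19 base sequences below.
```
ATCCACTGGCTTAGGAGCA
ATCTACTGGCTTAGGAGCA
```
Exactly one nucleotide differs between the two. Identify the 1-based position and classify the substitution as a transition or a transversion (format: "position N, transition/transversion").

position 4, transition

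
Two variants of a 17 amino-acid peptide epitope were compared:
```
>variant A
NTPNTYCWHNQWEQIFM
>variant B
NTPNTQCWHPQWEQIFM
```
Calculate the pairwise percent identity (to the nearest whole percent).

Mismatches at positions 6, 10 (1-based): 2 of 17.
Identical positions: 15/17 = 88.24% → 88%.

88%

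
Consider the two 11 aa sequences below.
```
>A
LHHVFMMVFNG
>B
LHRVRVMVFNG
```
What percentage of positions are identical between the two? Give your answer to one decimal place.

3 positions differ (3, 5, 6), so 8 of 11 match: 8/11 = 72.73%.

72.7%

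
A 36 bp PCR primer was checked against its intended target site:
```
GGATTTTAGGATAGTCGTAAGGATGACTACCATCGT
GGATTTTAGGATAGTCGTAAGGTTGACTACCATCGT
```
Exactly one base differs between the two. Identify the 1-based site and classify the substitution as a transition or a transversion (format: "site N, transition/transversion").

site 23, transversion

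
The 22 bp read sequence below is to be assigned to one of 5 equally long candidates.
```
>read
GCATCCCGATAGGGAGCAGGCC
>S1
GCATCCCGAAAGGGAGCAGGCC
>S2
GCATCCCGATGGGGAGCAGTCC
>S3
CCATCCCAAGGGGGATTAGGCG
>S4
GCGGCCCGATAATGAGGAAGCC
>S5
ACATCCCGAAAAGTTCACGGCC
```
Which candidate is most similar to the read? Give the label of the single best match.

Hamming distances to read — S1: 1; S2: 2; S3: 7; S4: 6; S5: 8.
Smallest is S1 with 1 mismatch.

S1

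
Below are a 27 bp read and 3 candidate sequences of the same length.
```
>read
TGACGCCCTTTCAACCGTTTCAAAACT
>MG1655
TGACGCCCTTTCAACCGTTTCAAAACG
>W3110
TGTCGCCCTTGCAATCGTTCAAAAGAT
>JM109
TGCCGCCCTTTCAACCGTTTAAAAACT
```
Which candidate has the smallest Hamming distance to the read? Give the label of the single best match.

MG1655

MG1655 differs at 1 position; W3110 differs at 7 positions; JM109 differs at 2 positions. The closest is MG1655.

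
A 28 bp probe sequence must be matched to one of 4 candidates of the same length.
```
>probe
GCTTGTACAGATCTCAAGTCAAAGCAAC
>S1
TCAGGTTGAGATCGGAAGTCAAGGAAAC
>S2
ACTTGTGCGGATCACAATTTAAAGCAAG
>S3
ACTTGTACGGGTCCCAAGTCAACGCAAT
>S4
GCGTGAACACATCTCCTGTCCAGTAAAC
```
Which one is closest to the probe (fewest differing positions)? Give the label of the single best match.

S3

S1 differs at 9 positions; S2 differs at 7 positions; S3 differs at 6 positions; S4 differs at 9 positions. The closest is S3.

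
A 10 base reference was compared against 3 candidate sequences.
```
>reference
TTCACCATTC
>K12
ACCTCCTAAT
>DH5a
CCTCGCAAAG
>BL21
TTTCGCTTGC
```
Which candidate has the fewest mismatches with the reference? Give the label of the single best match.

BL21

Hamming distances to reference — K12: 7; DH5a: 8; BL21: 5.
Smallest is BL21 with 5 mismatches.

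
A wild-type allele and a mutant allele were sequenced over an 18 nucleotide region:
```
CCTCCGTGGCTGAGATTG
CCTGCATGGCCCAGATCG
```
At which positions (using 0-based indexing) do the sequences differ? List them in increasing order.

3, 5, 10, 11, 16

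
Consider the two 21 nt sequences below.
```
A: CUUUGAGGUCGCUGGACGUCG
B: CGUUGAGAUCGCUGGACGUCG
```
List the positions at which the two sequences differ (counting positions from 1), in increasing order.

2, 8

Differences at position 2 (U→G), position 8 (G→A).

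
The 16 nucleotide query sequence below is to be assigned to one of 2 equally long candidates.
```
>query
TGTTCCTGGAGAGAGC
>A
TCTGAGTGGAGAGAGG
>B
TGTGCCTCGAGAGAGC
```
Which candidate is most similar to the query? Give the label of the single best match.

Hamming distances to query — A: 5; B: 2.
Smallest is B with 2 mismatches.

B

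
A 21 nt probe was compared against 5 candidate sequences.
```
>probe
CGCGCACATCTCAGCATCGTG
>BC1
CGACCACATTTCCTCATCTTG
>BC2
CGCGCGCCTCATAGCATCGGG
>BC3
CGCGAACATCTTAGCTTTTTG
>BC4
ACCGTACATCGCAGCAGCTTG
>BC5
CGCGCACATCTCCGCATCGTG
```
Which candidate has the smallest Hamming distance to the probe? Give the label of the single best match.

BC5

BC1 differs at 6 positions; BC2 differs at 5 positions; BC3 differs at 5 positions; BC4 differs at 6 positions; BC5 differs at 1 position. The closest is BC5.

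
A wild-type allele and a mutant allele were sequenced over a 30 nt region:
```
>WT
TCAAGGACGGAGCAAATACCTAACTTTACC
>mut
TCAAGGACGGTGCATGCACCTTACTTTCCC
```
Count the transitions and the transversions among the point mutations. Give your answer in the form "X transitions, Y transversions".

Transitions (purine↔purine or pyrimidine↔pyrimidine): 16 A→G, 17 T→C.
Transversions (purine↔pyrimidine): 11 A→T, 15 A→T, 22 A→T, 28 A→C.

2 transitions, 4 transversions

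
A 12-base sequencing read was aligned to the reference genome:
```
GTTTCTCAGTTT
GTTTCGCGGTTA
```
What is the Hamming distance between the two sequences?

3

Mismatches (1-based): site 6: T→G; site 8: A→G; site 12: T→A.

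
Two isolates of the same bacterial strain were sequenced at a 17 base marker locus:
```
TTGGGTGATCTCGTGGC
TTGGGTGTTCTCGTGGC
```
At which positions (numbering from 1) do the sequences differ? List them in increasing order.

Scanning 1-based: 8: A/T.

8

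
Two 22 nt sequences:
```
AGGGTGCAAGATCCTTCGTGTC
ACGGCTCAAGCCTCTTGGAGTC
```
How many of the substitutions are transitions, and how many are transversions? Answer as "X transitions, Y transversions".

3 transitions, 5 transversions

Transitions (purine↔purine or pyrimidine↔pyrimidine): 5 T→C, 12 T→C, 13 C→T.
Transversions (purine↔pyrimidine): 2 G→C, 6 G→T, 11 A→C, 17 C→G, 19 T→A.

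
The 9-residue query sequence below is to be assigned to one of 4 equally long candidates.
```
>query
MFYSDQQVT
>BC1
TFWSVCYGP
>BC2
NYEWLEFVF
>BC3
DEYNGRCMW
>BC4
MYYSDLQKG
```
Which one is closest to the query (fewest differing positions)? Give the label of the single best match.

BC1 differs at 7 positions; BC2 differs at 8 positions; BC3 differs at 8 positions; BC4 differs at 4 positions. The closest is BC4.

BC4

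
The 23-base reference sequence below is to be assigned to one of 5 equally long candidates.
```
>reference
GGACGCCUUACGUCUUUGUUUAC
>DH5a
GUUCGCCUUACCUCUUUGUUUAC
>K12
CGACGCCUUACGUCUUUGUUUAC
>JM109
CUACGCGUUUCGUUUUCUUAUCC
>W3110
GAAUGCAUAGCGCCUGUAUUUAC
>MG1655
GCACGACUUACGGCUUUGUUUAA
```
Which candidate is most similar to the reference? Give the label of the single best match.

K12

DH5a differs at 3 positions; K12 differs at 1 position; JM109 differs at 9 positions; W3110 differs at 8 positions; MG1655 differs at 4 positions. The closest is K12.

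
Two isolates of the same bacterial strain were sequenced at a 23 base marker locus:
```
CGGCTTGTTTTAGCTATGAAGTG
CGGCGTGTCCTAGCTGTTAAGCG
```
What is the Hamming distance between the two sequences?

Mismatches (1-based): base 5: T→G; base 9: T→C; base 10: T→C; base 16: A→G; base 18: G→T; base 22: T→C.

6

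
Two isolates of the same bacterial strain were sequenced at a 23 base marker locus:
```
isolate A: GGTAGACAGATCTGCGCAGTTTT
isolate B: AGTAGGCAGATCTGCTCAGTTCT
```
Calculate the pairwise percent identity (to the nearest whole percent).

83%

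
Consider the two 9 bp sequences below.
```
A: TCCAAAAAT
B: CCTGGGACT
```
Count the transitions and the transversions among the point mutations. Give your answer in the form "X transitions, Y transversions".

5 transitions, 1 transversion

Mismatches (1-based):
base 1: T→C (pyrimidine→pyrimidine, transition)
base 3: C→T (pyrimidine→pyrimidine, transition)
base 4: A→G (purine→purine, transition)
base 5: A→G (purine→purine, transition)
base 6: A→G (purine→purine, transition)
base 8: A→C (purine→pyrimidine, transversion)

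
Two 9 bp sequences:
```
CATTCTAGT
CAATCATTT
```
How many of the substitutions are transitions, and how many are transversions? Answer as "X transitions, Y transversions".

Mismatches (1-based):
base 3: T→A (pyrimidine→purine, transversion)
base 6: T→A (pyrimidine→purine, transversion)
base 7: A→T (purine→pyrimidine, transversion)
base 8: G→T (purine→pyrimidine, transversion)

0 transitions, 4 transversions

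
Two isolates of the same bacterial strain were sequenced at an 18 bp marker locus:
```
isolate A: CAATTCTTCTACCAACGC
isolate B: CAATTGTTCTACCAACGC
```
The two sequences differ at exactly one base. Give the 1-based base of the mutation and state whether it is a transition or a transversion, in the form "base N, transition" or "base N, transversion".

The sequences differ only at base 6: C→G (pyrimidine→purine), a transversion.

base 6, transversion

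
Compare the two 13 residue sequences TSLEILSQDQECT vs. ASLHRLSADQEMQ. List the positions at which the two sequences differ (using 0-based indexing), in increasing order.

0, 3, 4, 7, 11, 12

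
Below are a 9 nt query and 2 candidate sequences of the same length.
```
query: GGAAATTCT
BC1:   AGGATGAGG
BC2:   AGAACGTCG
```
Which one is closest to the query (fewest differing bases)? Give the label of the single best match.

BC1 differs at 7 bases; BC2 differs at 4 bases. The closest is BC2.

BC2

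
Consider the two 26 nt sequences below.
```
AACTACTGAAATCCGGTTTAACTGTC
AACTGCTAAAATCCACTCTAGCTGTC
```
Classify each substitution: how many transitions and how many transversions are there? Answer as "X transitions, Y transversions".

Mismatches (1-based):
position 5: A→G (purine→purine, transition)
position 8: G→A (purine→purine, transition)
position 15: G→A (purine→purine, transition)
position 16: G→C (purine→pyrimidine, transversion)
position 18: T→C (pyrimidine→pyrimidine, transition)
position 21: A→G (purine→purine, transition)

5 transitions, 1 transversion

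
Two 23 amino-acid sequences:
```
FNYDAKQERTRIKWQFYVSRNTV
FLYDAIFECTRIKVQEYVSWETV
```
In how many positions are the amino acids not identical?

8

Comparing position by position, 8 positions differ: 2 (N/L), 6 (K/I), 7 (Q/F), 9 (R/C), 14 (W/V), 16 (F/E), 20 (R/W), 21 (N/E).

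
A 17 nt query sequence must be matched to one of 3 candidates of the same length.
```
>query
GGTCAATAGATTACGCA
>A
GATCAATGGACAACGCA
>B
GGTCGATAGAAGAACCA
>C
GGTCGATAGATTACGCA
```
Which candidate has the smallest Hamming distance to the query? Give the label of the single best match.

C

Hamming distances to query — A: 4; B: 5; C: 1.
Smallest is C with 1 mismatch.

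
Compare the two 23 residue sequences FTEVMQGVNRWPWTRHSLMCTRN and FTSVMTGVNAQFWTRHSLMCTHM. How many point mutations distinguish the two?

Comparing position by position, 7 residues differ: 3 (E/S), 6 (Q/T), 10 (R/A), 11 (W/Q), 12 (P/F), 22 (R/H), 23 (N/M).

7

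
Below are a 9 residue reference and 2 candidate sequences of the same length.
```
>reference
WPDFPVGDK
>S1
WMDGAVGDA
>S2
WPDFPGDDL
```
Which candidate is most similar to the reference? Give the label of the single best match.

S1 differs at 4 positions; S2 differs at 3 positions. The closest is S2.

S2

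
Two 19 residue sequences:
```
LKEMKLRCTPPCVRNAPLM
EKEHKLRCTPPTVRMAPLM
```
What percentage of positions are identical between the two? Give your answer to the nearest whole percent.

4 positions differ (1, 4, 12, 15), so 15 of 19 match: 15/19 = 78.95%.

79%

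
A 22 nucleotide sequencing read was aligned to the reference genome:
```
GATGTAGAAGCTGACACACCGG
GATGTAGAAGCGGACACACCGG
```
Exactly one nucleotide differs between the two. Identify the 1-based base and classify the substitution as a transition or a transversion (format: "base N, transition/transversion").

Base 12 changes T→G. T is a pyrimidine and G is a purine, so this is a transversion.

base 12, transversion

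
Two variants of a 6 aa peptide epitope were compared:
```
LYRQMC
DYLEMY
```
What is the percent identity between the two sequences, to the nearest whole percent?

Mismatches at positions 1, 3, 4, 6 (1-based): 4 of 6.
Identical positions: 2/6 = 33.33% → 33%.

33%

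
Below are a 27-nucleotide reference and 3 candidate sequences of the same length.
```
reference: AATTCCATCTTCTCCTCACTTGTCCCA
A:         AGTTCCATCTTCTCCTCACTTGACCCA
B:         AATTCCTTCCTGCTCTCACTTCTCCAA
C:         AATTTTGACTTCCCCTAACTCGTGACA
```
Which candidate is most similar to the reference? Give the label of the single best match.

A differs at 2 positions; B differs at 7 positions; C differs at 9 positions. The closest is A.

A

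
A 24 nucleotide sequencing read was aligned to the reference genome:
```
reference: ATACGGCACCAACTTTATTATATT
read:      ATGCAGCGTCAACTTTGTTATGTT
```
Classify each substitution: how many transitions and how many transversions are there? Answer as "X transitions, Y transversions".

Transitions (purine↔purine or pyrimidine↔pyrimidine): 3 A→G, 5 G→A, 8 A→G, 9 C→T, 17 A→G, 22 A→G.
Transversions (purine↔pyrimidine): none.

6 transitions, 0 transversions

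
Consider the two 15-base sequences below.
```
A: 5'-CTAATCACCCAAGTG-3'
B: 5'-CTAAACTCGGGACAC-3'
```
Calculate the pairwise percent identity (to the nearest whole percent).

47%

Mismatches at positions 5, 7, 9, 10, 11, 13, 14, 15 (1-based): 8 of 15.
Identical positions: 7/15 = 46.67% → 47%.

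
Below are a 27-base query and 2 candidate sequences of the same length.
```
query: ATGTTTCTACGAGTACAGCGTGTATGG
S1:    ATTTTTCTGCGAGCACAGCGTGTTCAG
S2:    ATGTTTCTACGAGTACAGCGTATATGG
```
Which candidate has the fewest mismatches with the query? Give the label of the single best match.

S2

Hamming distances to query — S1: 6; S2: 1.
Smallest is S2 with 1 mismatch.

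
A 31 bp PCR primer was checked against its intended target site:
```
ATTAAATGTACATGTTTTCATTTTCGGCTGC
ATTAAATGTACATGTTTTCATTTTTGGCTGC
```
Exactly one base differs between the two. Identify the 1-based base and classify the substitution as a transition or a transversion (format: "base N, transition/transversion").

The sequences differ only at base 25: C→T (pyrimidine→pyrimidine), a transition.

base 25, transition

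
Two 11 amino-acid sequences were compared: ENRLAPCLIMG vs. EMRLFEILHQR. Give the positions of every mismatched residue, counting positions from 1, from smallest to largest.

Differences at position 2 (N→M), position 5 (A→F), position 6 (P→E), position 7 (C→I), position 9 (I→H), position 10 (M→Q), position 11 (G→R).

2, 5, 6, 7, 9, 10, 11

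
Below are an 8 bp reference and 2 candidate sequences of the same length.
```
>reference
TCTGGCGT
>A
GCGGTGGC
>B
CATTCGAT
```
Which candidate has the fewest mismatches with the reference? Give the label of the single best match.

A

Hamming distances to reference — A: 5; B: 6.
Smallest is A with 5 mismatches.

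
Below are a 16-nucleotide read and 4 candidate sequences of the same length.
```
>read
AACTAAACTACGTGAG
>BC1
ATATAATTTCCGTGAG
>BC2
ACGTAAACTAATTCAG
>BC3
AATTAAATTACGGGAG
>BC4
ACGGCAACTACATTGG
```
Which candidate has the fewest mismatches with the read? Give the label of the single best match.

Hamming distances to read — BC1: 5; BC2: 5; BC3: 3; BC4: 7.
Smallest is BC3 with 3 mismatches.

BC3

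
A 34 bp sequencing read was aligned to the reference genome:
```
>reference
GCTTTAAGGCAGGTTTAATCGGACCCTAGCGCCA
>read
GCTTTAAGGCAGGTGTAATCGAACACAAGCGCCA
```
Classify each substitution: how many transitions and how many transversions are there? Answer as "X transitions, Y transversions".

Mismatches (1-based):
site 15: T→G (pyrimidine→purine, transversion)
site 22: G→A (purine→purine, transition)
site 25: C→A (pyrimidine→purine, transversion)
site 27: T→A (pyrimidine→purine, transversion)

1 transition, 3 transversions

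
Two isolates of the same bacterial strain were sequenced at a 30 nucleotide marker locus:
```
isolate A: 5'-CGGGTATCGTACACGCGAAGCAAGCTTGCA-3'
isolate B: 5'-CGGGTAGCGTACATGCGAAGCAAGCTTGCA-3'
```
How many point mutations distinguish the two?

The sequences differ at sites 7, 14 (1-based) — 2 in total.

2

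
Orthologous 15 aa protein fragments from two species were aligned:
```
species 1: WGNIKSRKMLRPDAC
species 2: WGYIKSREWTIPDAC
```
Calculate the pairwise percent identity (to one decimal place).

5 positions differ (3, 8, 9, 10, 11), so 10 of 15 match: 10/15 = 66.67%.

66.7%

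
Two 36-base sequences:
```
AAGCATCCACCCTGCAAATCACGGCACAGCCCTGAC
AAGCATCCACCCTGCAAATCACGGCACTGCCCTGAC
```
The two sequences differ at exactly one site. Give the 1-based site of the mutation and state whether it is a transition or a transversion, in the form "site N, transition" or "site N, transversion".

Site 28 changes A→T. A is a purine and T is a pyrimidine, so this is a transversion.

site 28, transversion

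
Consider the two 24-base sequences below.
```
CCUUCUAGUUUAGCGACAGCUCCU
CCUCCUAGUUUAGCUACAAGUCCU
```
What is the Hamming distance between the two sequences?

4

The sequences differ at bases 4, 15, 19, 20 (1-based) — 4 in total.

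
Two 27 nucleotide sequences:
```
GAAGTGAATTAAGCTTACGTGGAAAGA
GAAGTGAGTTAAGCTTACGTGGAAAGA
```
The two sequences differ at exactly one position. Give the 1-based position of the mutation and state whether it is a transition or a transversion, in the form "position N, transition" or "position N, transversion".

position 8, transition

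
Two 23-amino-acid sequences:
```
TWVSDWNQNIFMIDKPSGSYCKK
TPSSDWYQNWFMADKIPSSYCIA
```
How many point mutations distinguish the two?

10

Comparing position by position, 10 residues differ: 2 (W/P), 3 (V/S), 7 (N/Y), 10 (I/W), 13 (I/A), 16 (P/I), 17 (S/P), 18 (G/S), 22 (K/I), 23 (K/A).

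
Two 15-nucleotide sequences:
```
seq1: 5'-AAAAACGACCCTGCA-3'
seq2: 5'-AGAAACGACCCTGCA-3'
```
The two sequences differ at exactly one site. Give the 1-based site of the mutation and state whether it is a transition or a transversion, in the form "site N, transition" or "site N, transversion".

Site 2 changes A→G. A is a purine and G is a purine, so this is a transition.

site 2, transition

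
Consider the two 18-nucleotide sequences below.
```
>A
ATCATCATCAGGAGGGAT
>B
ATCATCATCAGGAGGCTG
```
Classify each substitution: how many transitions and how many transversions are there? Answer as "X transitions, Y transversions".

0 transitions, 3 transversions

Mismatches (1-based):
base 16: G→C (purine→pyrimidine, transversion)
base 17: A→T (purine→pyrimidine, transversion)
base 18: T→G (pyrimidine→purine, transversion)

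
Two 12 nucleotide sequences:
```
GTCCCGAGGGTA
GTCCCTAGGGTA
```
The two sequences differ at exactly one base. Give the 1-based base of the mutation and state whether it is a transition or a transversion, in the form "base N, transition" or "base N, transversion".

The sequences differ only at base 6: G→T (purine→pyrimidine), a transversion.

base 6, transversion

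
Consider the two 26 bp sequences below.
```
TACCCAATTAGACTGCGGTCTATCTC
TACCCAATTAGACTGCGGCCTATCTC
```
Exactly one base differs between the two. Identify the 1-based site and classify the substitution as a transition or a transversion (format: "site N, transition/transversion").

Site 19 changes T→C. T is a pyrimidine and C is a pyrimidine, so this is a transition.

site 19, transition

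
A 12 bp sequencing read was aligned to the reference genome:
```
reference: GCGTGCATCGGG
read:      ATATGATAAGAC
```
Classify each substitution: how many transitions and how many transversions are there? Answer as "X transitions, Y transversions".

Mismatches (1-based):
base 1: G→A (purine→purine, transition)
base 2: C→T (pyrimidine→pyrimidine, transition)
base 3: G→A (purine→purine, transition)
base 6: C→A (pyrimidine→purine, transversion)
base 7: A→T (purine→pyrimidine, transversion)
base 8: T→A (pyrimidine→purine, transversion)
base 9: C→A (pyrimidine→purine, transversion)
base 11: G→A (purine→purine, transition)
base 12: G→C (purine→pyrimidine, transversion)

4 transitions, 5 transversions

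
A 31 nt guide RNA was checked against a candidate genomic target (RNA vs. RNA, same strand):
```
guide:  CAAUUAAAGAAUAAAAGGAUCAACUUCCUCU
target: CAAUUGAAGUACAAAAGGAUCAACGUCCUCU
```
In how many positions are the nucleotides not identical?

4

Mismatches (1-based): position 6: A→G; position 10: A→U; position 12: U→C; position 25: U→G.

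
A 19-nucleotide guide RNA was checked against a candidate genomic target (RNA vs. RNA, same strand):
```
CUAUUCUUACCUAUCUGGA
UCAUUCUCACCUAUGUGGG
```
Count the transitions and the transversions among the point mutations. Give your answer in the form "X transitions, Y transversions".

Transitions (purine↔purine or pyrimidine↔pyrimidine): 1 C→U, 2 U→C, 8 U→C, 19 A→G.
Transversions (purine↔pyrimidine): 15 C→G.

4 transitions, 1 transversion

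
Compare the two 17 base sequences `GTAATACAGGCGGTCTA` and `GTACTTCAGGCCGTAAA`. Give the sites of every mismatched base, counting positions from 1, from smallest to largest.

Scanning 1-based: 4: A/C; 6: A/T; 12: G/C; 15: C/A; 16: T/A.

4, 6, 12, 15, 16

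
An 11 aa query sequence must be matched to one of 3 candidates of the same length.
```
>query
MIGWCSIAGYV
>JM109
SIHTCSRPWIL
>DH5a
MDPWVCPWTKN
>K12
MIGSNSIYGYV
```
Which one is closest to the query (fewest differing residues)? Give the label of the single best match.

K12

JM109 differs at 8 residues; DH5a differs at 9 residues; K12 differs at 3 residues. The closest is K12.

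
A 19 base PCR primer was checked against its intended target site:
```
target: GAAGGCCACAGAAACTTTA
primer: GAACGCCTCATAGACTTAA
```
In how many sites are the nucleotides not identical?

5

The sequences differ at sites 4, 8, 11, 13, 18 (1-based) — 5 in total.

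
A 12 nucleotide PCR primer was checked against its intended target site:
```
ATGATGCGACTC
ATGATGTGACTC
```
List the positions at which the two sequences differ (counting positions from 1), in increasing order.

7

Scanning 1-based: 7: C/T.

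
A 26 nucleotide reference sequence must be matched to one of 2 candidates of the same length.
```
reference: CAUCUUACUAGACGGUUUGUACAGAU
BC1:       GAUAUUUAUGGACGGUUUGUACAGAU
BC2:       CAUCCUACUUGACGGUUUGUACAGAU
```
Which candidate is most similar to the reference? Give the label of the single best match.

BC2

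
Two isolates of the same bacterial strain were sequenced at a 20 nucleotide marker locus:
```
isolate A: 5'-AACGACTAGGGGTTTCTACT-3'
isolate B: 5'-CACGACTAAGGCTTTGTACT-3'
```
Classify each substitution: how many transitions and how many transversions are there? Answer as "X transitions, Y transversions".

Mismatches (1-based):
base 1: A→C (purine→pyrimidine, transversion)
base 9: G→A (purine→purine, transition)
base 12: G→C (purine→pyrimidine, transversion)
base 16: C→G (pyrimidine→purine, transversion)

1 transition, 3 transversions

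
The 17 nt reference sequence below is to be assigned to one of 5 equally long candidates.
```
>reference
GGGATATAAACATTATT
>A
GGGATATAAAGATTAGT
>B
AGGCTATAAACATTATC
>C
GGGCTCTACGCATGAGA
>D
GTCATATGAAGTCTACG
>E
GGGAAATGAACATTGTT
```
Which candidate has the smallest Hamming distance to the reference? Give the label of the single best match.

A differs at 2 sites; B differs at 3 sites; C differs at 7 sites; D differs at 8 sites; E differs at 3 sites. The closest is A.

A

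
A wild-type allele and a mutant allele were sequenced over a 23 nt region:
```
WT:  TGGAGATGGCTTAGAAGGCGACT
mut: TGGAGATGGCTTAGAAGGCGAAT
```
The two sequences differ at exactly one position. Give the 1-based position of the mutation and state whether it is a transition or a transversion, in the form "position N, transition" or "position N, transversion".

position 22, transversion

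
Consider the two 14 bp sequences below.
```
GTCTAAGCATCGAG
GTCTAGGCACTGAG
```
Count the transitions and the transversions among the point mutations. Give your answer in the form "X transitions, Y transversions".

3 transitions, 0 transversions

Mismatches (1-based):
site 6: A→G (purine→purine, transition)
site 10: T→C (pyrimidine→pyrimidine, transition)
site 11: C→T (pyrimidine→pyrimidine, transition)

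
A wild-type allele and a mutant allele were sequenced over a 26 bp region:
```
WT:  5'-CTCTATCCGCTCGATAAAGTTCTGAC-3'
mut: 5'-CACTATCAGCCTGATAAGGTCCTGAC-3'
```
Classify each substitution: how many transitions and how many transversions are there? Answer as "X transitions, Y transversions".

Transitions (purine↔purine or pyrimidine↔pyrimidine): 11 T→C, 12 C→T, 18 A→G, 21 T→C.
Transversions (purine↔pyrimidine): 2 T→A, 8 C→A.

4 transitions, 2 transversions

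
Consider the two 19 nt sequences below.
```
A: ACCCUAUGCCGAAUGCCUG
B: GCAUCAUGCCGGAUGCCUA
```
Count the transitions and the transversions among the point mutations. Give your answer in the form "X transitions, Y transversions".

Transitions (purine↔purine or pyrimidine↔pyrimidine): 1 A→G, 4 C→U, 5 U→C, 12 A→G, 19 G→A.
Transversions (purine↔pyrimidine): 3 C→A.

5 transitions, 1 transversion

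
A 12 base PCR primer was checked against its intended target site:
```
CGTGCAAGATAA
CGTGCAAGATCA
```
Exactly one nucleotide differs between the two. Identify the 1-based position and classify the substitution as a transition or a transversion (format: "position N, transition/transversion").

position 11, transversion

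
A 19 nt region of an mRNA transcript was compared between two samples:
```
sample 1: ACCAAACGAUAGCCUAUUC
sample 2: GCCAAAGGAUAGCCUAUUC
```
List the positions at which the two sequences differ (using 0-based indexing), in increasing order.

Scanning 0-based: 0: A/G; 6: C/G.

0, 6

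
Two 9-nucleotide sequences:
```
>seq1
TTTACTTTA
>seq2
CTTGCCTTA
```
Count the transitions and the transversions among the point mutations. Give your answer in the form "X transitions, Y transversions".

Transitions (purine↔purine or pyrimidine↔pyrimidine): 1 T→C, 4 A→G, 6 T→C.
Transversions (purine↔pyrimidine): none.

3 transitions, 0 transversions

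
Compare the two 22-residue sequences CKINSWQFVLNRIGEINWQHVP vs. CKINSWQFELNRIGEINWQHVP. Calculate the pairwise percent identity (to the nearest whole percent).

95%

1 position differs (9), so 21 of 22 match: 21/22 = 95.45%.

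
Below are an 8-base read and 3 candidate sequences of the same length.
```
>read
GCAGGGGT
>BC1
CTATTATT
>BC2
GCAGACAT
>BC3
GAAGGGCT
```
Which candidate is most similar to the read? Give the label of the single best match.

BC3

BC1 differs at 6 bases; BC2 differs at 3 bases; BC3 differs at 2 bases. The closest is BC3.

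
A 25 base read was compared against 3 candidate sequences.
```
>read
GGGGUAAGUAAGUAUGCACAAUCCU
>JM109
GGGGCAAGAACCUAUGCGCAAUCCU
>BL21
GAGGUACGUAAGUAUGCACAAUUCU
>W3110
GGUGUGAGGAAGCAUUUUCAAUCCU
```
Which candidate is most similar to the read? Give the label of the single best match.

BL21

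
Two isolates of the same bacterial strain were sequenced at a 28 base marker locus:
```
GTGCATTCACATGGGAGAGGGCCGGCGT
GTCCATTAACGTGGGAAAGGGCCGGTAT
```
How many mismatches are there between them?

6

Comparing position by position, 6 bases differ: 3 (G/C), 8 (C/A), 11 (A/G), 17 (G/A), 26 (C/T), 27 (G/A).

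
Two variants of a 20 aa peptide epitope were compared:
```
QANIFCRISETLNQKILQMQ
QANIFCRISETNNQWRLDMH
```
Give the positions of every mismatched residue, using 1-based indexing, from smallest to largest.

12, 15, 16, 18, 20

Scanning 1-based: 12: L/N; 15: K/W; 16: I/R; 18: Q/D; 20: Q/H.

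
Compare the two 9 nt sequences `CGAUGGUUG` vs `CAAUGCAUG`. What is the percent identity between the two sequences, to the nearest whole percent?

67%

3 positions differ (2, 6, 7), so 6 of 9 match: 6/9 = 66.67%.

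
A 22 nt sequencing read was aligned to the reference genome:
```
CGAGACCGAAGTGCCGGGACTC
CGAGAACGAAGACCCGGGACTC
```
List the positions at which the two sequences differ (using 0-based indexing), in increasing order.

5, 11, 12

Differences at position 5 (C→A), position 11 (T→A), position 12 (G→C).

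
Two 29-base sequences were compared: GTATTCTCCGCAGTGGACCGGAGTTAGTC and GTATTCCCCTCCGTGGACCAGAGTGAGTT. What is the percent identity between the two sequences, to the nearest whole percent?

Mismatches at positions 7, 10, 12, 20, 25, 29 (1-based): 6 of 29.
Identical positions: 23/29 = 79.31% → 79%.

79%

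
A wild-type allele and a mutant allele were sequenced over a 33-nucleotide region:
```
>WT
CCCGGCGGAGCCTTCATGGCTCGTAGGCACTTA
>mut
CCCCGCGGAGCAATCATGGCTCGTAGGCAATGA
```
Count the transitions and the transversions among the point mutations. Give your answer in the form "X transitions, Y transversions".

0 transitions, 5 transversions

Transitions (purine↔purine or pyrimidine↔pyrimidine): none.
Transversions (purine↔pyrimidine): 4 G→C, 12 C→A, 13 T→A, 30 C→A, 32 T→G.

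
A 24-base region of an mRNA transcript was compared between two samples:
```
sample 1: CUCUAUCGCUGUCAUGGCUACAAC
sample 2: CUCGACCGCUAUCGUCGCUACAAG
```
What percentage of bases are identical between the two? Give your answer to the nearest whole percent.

75%

Mismatches at positions 4, 6, 11, 14, 16, 24 (1-based): 6 of 24.
Identical positions: 18/24 = 75% → 75%.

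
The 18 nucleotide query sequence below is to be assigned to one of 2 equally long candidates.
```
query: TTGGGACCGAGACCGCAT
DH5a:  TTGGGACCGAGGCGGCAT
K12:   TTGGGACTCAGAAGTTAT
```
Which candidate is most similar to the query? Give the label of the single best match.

DH5a

Hamming distances to query — DH5a: 2; K12: 6.
Smallest is DH5a with 2 mismatches.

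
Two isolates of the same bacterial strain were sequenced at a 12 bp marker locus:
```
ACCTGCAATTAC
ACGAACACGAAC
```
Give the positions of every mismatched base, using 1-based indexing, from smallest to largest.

3, 4, 5, 8, 9, 10

Differences at position 3 (C→G), position 4 (T→A), position 5 (G→A), position 8 (A→C), position 9 (T→G), position 10 (T→A).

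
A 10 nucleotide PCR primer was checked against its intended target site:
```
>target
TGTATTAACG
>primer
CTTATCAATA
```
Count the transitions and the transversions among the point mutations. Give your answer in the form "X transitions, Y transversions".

Mismatches (1-based):
site 1: T→C (pyrimidine→pyrimidine, transition)
site 2: G→T (purine→pyrimidine, transversion)
site 6: T→C (pyrimidine→pyrimidine, transition)
site 9: C→T (pyrimidine→pyrimidine, transition)
site 10: G→A (purine→purine, transition)

4 transitions, 1 transversion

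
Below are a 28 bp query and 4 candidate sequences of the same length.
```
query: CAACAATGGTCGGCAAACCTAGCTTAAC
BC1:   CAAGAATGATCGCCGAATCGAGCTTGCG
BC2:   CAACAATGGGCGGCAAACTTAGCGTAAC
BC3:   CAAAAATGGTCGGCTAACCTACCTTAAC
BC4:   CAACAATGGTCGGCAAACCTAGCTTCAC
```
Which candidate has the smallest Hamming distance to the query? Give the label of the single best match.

BC4

BC1 differs at 9 positions; BC2 differs at 3 positions; BC3 differs at 3 positions; BC4 differs at 1 position. The closest is BC4.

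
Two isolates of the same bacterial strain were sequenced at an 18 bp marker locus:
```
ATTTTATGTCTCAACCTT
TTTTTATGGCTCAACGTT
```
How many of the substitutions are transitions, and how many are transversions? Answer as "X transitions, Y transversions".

Transitions (purine↔purine or pyrimidine↔pyrimidine): none.
Transversions (purine↔pyrimidine): 1 A→T, 9 T→G, 16 C→G.

0 transitions, 3 transversions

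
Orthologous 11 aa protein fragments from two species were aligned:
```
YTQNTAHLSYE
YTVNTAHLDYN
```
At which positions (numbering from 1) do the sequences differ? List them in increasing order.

3, 9, 11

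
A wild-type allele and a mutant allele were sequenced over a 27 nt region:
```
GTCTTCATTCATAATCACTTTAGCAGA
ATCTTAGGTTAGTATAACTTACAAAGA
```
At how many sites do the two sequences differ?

Comparing position by position, 12 sites differ: 1 (G/A), 6 (C/A), 7 (A/G), 8 (T/G), 10 (C/T), 12 (T/G), 13 (A/T), 16 (C/A), 21 (T/A), 22 (A/C), 23 (G/A), 24 (C/A).

12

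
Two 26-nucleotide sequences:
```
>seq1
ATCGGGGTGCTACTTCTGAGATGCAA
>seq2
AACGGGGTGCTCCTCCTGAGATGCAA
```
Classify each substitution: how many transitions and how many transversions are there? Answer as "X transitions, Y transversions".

1 transition, 2 transversions

Mismatches (1-based):
base 2: T→A (pyrimidine→purine, transversion)
base 12: A→C (purine→pyrimidine, transversion)
base 15: T→C (pyrimidine→pyrimidine, transition)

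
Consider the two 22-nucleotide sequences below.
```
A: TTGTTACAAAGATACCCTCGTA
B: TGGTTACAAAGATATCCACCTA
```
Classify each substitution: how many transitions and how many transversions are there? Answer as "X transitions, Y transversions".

1 transition, 3 transversions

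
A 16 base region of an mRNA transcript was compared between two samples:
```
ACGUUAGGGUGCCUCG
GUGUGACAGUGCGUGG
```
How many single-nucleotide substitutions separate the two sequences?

Mismatches (1-based): base 1: A→G; base 2: C→U; base 5: U→G; base 7: G→C; base 8: G→A; base 13: C→G; base 15: C→G.

7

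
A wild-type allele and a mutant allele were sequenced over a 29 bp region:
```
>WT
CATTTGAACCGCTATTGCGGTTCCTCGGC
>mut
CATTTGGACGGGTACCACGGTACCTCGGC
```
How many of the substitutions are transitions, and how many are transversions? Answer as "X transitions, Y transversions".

Mismatches (1-based):
base 7: A→G (purine→purine, transition)
base 10: C→G (pyrimidine→purine, transversion)
base 12: C→G (pyrimidine→purine, transversion)
base 15: T→C (pyrimidine→pyrimidine, transition)
base 16: T→C (pyrimidine→pyrimidine, transition)
base 17: G→A (purine→purine, transition)
base 22: T→A (pyrimidine→purine, transversion)

4 transitions, 3 transversions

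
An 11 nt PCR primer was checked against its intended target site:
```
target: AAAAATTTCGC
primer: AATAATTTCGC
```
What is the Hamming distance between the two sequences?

Comparing position by position, 1 position differs: 3 (A/T).

1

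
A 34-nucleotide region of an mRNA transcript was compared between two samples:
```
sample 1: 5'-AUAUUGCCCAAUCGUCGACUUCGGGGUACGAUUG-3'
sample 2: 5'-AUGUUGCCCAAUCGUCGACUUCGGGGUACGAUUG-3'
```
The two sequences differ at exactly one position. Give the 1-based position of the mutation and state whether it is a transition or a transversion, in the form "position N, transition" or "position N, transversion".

position 3, transition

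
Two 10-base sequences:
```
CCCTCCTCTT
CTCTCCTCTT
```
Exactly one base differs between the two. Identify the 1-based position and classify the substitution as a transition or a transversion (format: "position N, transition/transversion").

position 2, transition

The sequences differ only at position 2: C→T (pyrimidine→pyrimidine), a transition.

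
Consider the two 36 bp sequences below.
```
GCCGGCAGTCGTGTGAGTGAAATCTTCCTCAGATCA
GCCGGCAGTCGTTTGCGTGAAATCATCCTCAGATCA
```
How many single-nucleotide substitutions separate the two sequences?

3

Comparing position by position, 3 sites differ: 13 (G/T), 16 (A/C), 25 (T/A).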